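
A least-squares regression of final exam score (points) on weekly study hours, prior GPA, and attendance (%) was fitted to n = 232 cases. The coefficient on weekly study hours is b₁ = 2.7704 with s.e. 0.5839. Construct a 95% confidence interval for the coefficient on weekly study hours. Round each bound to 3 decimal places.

df = n − k − 1 = 232 − 3 − 1 = 228.
t* = t_{0.025, 228} = 1.970423.
Margin = t* × SE = 1.970423 × 0.5839 = 1.15053.
CI: 2.7704 ± 1.15053 → (1.620, 3.921).
With 95% confidence, each one-unit increase in weekly study hours is associated with a change of between 1.620 and 3.921 points in final exam score, holding the other predictors fixed.

(1.620, 3.921)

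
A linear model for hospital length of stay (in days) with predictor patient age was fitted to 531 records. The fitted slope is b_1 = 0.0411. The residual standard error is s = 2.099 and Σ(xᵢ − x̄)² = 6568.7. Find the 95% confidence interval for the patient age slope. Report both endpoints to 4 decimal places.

SE(b_1) = s/√Sₓₓ = 2.099/√6568.7 = 0.0258984.
df = n − 2 = 529.
t* = t_{0.025, 529} = 1.964459.
Margin = t* × SE = 1.964459 × 0.0258984 = 0.050876.
CI: 0.0411 ± 0.050876 → (-0.0098, 0.0920).
With 95% confidence, each one-unit increase in patient age is associated with a change of between -0.0098 and 0.0920 days in hospital length of stay.

(-0.0098, 0.0920)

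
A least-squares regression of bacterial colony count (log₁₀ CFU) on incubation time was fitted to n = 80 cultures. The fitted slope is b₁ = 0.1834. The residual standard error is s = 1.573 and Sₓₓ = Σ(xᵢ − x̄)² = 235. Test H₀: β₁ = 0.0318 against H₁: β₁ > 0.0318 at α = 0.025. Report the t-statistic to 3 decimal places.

t = 1.477

SE(b₁) = s/√Sₓₓ = 1.573/√235 = 0.102611.
t = (0.1834 − 0.0318) / 0.102611 = 1.477.
df = n − 2 = 78.
One-sided p ≈ 0.0718, which is ≥ 0.025, so fail to reject H₀.
The data do not give significant evidence that the true slope on incubation time exceeds 0.0318 log₁₀ CFU per unit.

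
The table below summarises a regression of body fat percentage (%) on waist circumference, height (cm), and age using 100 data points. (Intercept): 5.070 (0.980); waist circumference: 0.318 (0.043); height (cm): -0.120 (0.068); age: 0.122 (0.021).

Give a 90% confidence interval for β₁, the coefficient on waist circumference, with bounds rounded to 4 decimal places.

(0.2466, 0.3894)

Read off: b = 0.318, SE = 0.043 for waist circumference.
df = n − k − 1 = 100 − 3 − 1 = 96.
t* = t_{0.05, 96} = 1.660881.
Margin = t* × SE = 1.660881 × 0.043 = 0.071418.
CI: 0.318 ± 0.071418 → (0.2466, 0.3894).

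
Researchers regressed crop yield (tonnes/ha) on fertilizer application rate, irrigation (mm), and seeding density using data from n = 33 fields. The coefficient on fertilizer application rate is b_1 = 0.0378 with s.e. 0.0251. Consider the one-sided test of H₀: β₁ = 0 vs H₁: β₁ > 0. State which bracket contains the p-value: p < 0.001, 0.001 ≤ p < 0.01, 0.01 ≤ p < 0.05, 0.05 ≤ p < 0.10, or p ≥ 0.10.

t = 0.0378 / 0.0251 = 1.506.
df = n − k − 1 = 33 − 3 − 1 = 29.
One-sided p = P(T_{29} > t) ≈ 0.0714.
So 0.05 ≤ p < 0.10.

0.05 ≤ p < 0.10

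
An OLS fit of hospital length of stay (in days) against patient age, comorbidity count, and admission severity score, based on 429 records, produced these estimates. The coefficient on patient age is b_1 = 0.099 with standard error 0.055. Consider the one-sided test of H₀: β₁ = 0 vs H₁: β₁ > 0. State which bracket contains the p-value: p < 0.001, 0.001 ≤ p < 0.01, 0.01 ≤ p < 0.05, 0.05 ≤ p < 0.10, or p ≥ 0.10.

0.01 ≤ p < 0.05

t = 0.099 / 0.055 = 1.800.
df = n − k − 1 = 429 − 3 − 1 = 425.
One-sided p = P(T_{425} > t) ≈ 0.0363.
So 0.01 ≤ p < 0.05.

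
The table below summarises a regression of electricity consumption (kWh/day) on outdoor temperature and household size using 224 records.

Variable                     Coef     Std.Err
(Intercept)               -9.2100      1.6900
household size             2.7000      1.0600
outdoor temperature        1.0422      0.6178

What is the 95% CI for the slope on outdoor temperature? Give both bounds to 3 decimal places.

(-0.175, 2.260)

Read off: b = 1.0422, SE = 0.6178 for outdoor temperature.
df = n − k − 1 = 224 − 2 − 1 = 221.
t* = t_{0.025, 221} = 1.970756.
Margin = t* × SE = 1.970756 × 0.6178 = 1.21753.
CI: 1.0422 ± 1.21753 → (-0.175, 2.260).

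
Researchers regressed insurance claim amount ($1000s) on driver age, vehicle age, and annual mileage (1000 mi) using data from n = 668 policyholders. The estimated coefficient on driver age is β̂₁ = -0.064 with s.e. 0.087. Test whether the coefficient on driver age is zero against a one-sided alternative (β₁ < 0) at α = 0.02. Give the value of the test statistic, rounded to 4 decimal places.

t = -0.7356

H₀: β₁ = 0 vs H₁: β₁ < 0.
t = (β̂₁ − β₁⁰)/SE = -0.064 / 0.087 = -0.7356.
df = n − k − 1 = 668 − 3 − 1 = 664.
One-sided p ≈ 0.2311, which is ≥ 0.02, so fail to reject H₀.
The data do not give significant evidence that the true slope on driver age is negative, holding the other predictors fixed.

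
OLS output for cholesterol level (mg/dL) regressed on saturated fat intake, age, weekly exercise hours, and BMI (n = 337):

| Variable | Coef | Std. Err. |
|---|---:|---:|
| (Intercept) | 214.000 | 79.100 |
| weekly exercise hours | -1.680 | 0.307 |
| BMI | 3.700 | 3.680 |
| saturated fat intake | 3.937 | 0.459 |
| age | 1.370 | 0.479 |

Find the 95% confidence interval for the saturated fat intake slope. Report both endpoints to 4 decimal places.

(3.0341, 4.8399)

Read off: b = 3.937, SE = 0.459 for saturated fat intake.
df = n − k − 1 = 337 − 4 − 1 = 332.
t* = t_{0.025, 332} = 1.967135.
Margin = t* × SE = 1.967135 × 0.459 = 0.902915.
CI: 3.937 ± 0.902915 → (3.0341, 4.8399).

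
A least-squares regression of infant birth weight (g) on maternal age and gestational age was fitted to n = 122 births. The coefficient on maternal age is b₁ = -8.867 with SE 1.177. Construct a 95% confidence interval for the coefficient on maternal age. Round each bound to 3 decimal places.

(-11.198, -6.536)

df = n − k − 1 = 122 − 2 − 1 = 119.
t* = t_{0.025, 119} = 1.9801.
Margin = t* × SE = 1.9801 × 1.177 = 2.33058.
CI: -8.867 ± 2.33058 → (-11.198, -6.536).
With 95% confidence, each one-unit increase in maternal age is associated with a change of between -11.198 and -6.536 g in infant birth weight, holding the other predictors fixed.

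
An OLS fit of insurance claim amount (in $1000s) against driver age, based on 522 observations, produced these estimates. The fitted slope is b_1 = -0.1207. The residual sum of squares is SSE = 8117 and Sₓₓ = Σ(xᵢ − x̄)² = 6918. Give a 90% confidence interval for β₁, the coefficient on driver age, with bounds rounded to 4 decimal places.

(-0.1990, -0.0424)

MSE = SSE/(n − 2) = 8117/520 = 15.6096.
SE(b_1) = √(MSE/Sₓₓ) = √(15.6096/6918) = 0.0475013.
df = n − 2 = 520.
t* = t_{0.05, 520} = 1.647789.
Margin = t* × SE = 1.647789 × 0.0475013 = 0.078272.
CI: -0.1207 ± 0.078272 → (-0.1990, -0.0424).
With 90% confidence, each one-unit increase in driver age is associated with a change of between -0.1990 and -0.0424 $1000s in insurance claim amount.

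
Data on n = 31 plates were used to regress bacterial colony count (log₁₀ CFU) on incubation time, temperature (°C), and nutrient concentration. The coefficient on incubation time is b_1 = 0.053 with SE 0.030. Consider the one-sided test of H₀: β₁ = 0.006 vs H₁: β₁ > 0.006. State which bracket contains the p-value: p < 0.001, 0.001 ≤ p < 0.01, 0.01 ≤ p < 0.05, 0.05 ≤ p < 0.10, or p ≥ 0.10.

t = (0.053 − 0.006) / 0.030 = 1.567.
df = n − k − 1 = 31 − 3 − 1 = 27.
One-sided p = P(T_{27} > t) ≈ 0.0644.
So 0.05 ≤ p < 0.10.

0.05 ≤ p < 0.10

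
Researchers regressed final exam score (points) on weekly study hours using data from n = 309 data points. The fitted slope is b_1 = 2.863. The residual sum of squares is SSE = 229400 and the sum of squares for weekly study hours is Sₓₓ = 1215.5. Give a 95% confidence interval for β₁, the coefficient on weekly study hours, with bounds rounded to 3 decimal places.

(1.320, 4.406)

MSE = SSE/(n − 2) = 229400/307 = 747.231.
SE(b_1) = √(MSE/Sₓₓ) = √(747.231/1215.5) = 0.784061.
df = n − 2 = 307.
t* = t_{0.025, 307} = 1.967721.
Margin = t* × SE = 1.967721 × 0.784061 = 1.54281.
CI: 2.863 ± 1.54281 → (1.320, 4.406).
With 95% confidence, each one-unit increase in weekly study hours is associated with a change of between 1.320 and 4.406 points in final exam score.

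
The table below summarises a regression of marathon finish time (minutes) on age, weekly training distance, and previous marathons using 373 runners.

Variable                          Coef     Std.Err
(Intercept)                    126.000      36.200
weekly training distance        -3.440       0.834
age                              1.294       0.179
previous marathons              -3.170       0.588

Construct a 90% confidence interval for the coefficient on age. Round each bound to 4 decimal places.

(0.9988, 1.5892)

Read off: b = 1.294, SE = 0.179 for age.
df = n − k − 1 = 373 − 3 − 1 = 369.
t* = t_{0.05, 369} = 1.648994.
Margin = t* × SE = 1.648994 × 0.179 = 0.295170.
CI: 1.294 ± 0.295170 → (0.9988, 1.5892).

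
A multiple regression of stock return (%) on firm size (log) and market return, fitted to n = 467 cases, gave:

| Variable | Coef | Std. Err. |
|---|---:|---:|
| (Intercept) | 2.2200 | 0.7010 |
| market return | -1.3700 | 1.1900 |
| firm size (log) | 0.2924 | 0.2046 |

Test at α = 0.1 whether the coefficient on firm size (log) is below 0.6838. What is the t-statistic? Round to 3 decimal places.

Read off: b = 0.2924, SE = 0.2046 for firm size (log).
H₀: β₁ = 0.6838 vs H₁: β₁ < 0.6838.
t = (0.2924 − 0.6838) / 0.2046 = -1.913.
df = n − k − 1 = 467 − 2 − 1 = 464.
One-sided p ≈ 0.0282, which is < 0.1, so reject H₀.
There is evidence that the true slope on firm size (log) is below 0.6838 % per unit, holding the other predictors fixed.

t = -1.913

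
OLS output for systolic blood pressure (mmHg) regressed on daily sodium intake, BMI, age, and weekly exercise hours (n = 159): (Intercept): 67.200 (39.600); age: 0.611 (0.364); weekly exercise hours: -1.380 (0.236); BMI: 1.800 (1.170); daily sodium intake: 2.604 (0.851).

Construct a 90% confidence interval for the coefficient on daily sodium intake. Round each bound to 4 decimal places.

Read off: b = 2.604, SE = 0.851 for daily sodium intake.
df = n − k − 1 = 159 − 4 − 1 = 154.
t* = t_{0.05, 154} = 1.654808.
Margin = t* × SE = 1.654808 × 0.851 = 1.408242.
CI: 2.604 ± 1.408242 → (1.1958, 4.0122).

(1.1958, 4.0122)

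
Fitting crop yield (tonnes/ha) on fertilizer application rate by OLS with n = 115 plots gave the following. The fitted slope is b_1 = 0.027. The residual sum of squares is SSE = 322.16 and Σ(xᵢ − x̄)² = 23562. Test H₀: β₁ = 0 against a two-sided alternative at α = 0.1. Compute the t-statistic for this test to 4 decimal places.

MSE = SSE/(n − 2) = 322.16/113 = 2.85097.
SE(b_1) = √(MSE/Sₓₓ) = √(2.85097/23562) = 0.0109999.
t = 0.027 / 0.0109999 = 2.4546.
df = n − 2 = 113.
Two-sided p ≈ 0.0156, which is < 0.1, so reject H₀.
There is evidence that fertilizer application rate is associated with crop yield.

t = 2.4546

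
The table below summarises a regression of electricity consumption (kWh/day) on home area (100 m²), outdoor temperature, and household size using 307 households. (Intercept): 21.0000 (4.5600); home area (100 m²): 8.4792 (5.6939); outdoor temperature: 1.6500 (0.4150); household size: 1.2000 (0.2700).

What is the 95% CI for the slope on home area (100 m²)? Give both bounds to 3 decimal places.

(-2.725, 19.684)

Read off: b = 8.4792, SE = 5.6939 for home area (100 m²).
df = n − k − 1 = 307 − 3 − 1 = 303.
t* = t_{0.025, 303} = 1.967824.
Margin = t* × SE = 1.967824 × 5.6939 = 11.20459.
CI: 8.4792 ± 11.20459 → (-2.725, 19.684).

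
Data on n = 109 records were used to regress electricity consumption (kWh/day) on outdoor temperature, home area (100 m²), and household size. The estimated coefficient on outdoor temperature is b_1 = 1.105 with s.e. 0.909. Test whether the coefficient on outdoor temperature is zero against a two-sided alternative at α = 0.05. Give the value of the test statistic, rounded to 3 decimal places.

t = 1.216

H₀: β₁ = 0 vs H₁: β₁ ≠ 0.
t = (b_1 − β₁⁰)/SE = 1.105 / 0.909 = 1.216.
df = n − k − 1 = 109 − 3 − 1 = 105.
Two-sided p ≈ 0.2269, which is ≥ 0.05, so fail to reject H₀.
The data do not give significant evidence of an association between outdoor temperature and electricity consumption, after adjusting for the other predictors.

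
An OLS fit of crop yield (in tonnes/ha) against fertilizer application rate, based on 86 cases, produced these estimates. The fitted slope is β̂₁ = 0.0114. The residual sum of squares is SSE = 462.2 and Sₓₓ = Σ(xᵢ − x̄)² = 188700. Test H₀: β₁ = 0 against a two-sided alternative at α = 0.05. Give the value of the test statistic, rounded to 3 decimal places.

MSE = SSE/(n − 2) = 462.2/84 = 5.50238.
SE(β̂₁) = √(MSE/Sₓₓ) = √(5.50238/188700) = 0.00539995.
t = 0.0114 / 0.00539995 = 2.111.
df = n − 2 = 84.
Two-sided p ≈ 0.0377, which is < 0.05, so reject H₀.
There is evidence that fertilizer application rate is associated with crop yield.

t = 2.111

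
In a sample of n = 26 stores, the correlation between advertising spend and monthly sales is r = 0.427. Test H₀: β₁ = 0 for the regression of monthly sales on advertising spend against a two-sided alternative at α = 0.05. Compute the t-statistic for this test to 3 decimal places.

t = r·√(n − 2)/√(1 − r²) = 0.427·√24/√0.817671 = 2.313.
df = n − 2 = 24.
Two-sided p ≈ 0.0296, which is < 0.05, so reject H₀.
There is evidence of a linear association between advertising spend and monthly sales.

t = 2.313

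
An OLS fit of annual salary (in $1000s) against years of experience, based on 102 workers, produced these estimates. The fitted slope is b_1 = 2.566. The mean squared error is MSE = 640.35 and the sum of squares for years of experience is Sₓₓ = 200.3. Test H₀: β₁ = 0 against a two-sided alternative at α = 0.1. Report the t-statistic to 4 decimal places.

t = 1.4351

SE(b_1) = √(MSE/Sₓₓ) = √(640.35/200.3) = 1.788.
t = 2.566 / 1.788 = 1.4351.
df = n − 2 = 100.
Two-sided p ≈ 0.1544, which is ≥ 0.1, so fail to reject H₀.
The data do not give significant evidence of an association between years of experience and annual salary.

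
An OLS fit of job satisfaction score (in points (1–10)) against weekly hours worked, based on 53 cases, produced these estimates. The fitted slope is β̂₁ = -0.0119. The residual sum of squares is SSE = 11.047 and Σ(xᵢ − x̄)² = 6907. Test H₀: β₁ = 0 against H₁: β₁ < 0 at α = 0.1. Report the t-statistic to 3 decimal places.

t = -2.125

MSE = SSE/(n − 2) = 11.047/51 = 0.216608.
SE(β̂₁) = √(MSE/Sₓₓ) = √(0.216608/6907) = 0.00560006.
t = -0.0119 / 0.00560006 = -2.125.
df = n − 2 = 51.
One-sided p ≈ 0.0192, which is < 0.1, so reject H₀.
There is evidence that the true slope on weekly hours worked is negative.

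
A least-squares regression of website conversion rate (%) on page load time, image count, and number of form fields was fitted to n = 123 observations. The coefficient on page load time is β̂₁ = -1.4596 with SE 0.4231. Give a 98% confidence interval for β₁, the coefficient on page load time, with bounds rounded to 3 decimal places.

(-2.457, -0.462)

df = n − k − 1 = 123 − 3 − 1 = 119.
t* = t_{0.01, 119} = 2.358093.
Margin = t* × SE = 2.358093 × 0.4231 = 0.99771.
CI: -1.4596 ± 0.99771 → (-2.457, -0.462).
With 98% confidence, each one-unit increase in page load time is associated with a change of between -2.457 and -0.462 % in website conversion rate, holding the other predictors fixed.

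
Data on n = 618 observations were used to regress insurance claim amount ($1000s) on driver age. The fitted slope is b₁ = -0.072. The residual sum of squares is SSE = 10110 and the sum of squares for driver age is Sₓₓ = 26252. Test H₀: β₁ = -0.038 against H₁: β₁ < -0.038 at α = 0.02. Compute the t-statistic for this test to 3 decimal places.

MSE = SSE/(n − 2) = 10110/616 = 16.4123.
SE(b₁) = √(MSE/Sₓₓ) = √(16.4123/26252) = 0.0250037.
t = (-0.072 − (-0.038)) / 0.0250037 = -1.360.
df = n − 2 = 616.
One-sided p ≈ 0.0872, which is ≥ 0.02, so fail to reject H₀.
The data do not give significant evidence that the true slope on driver age is below -0.038 $1000s per unit.

t = -1.360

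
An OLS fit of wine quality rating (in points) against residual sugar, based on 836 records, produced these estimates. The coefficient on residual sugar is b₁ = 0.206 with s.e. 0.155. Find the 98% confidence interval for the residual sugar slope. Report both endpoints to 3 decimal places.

(-0.155, 0.567)

df = n − 2 = 836 − 2 = 834.
t* = t_{0.01, 834} = 2.330827.
Margin = t* × SE = 2.330827 × 0.155 = 0.36128.
CI: 0.206 ± 0.36128 → (-0.155, 0.567).
With 98% confidence, each one-unit increase in residual sugar is associated with a change of between -0.155 and 0.567 points in wine quality rating.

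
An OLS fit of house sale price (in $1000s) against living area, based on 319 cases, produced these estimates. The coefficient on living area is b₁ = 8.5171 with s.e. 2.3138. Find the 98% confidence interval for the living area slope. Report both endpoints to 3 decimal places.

(3.107, 13.927)

df = n − 2 = 319 − 2 = 317.
t* = t_{0.01, 317} = 2.338169.
Margin = t* × SE = 2.338169 × 2.3138 = 5.41005.
CI: 8.5171 ± 5.41005 → (3.107, 13.927).
With 98% confidence, each one-unit increase in living area is associated with a change of between 3.107 and 13.927 $1000s in house sale price.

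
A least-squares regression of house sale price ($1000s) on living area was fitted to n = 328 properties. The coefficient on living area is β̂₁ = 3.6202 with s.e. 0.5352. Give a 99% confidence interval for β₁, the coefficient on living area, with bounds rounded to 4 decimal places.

(2.2335, 5.0069)

df = n − 2 = 328 − 2 = 326.
t* = t_{0.005, 326} = 2.590994.
Margin = t* × SE = 2.590994 × 0.5352 = 1.386700.
CI: 3.6202 ± 1.386700 → (2.2335, 5.0069).
With 99% confidence, each one-unit increase in living area is associated with a change of between 2.2335 and 5.0069 $1000s in house sale price.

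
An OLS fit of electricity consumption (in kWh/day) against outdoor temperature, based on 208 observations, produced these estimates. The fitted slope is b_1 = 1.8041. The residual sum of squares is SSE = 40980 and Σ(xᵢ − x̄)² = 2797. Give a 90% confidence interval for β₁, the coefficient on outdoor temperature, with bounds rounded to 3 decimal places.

MSE = SSE/(n − 2) = 40980/206 = 198.932.
SE(b_1) = √(MSE/Sₓₓ) = √(198.932/2797) = 0.26669.
df = n − 2 = 206.
t* = t_{0.05, 206} = 1.652284.
Margin = t* × SE = 1.652284 × 0.26669 = 0.44065.
CI: 1.8041 ± 0.44065 → (1.363, 2.245).
With 90% confidence, each one-unit increase in outdoor temperature is associated with a change of between 1.363 and 2.245 kWh/day in electricity consumption.

(1.363, 2.245)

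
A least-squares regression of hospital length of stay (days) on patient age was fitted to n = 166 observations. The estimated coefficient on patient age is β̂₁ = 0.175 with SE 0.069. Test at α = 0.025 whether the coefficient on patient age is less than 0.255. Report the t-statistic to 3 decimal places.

t = -1.159

H₀: β₁ = 0.255 vs H₁: β₁ < 0.255.
t = (β̂₁ − β₁⁰)/SE = (0.175 − 0.255) / 0.069 = -1.159.
df = n − 2 = 166 − 2 = 164.
One-sided p ≈ 0.1240, which is ≥ 0.025, so fail to reject H₀.
The data do not give significant evidence that the true slope on patient age is below 0.255 days per unit.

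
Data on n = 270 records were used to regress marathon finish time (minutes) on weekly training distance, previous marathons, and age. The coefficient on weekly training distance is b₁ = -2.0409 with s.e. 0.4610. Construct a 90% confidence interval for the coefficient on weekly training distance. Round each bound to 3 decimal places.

df = n − k − 1 = 270 − 3 − 1 = 266.
t* = t_{0.05, 266} = 1.650602.
Margin = t* × SE = 1.650602 × 0.4610 = 0.76093.
CI: -2.0409 ± 0.76093 → (-2.802, -1.280).
With 90% confidence, each one-unit increase in weekly training distance is associated with a change of between -2.802 and -1.280 minutes in marathon finish time, holding the other predictors fixed.

(-2.802, -1.280)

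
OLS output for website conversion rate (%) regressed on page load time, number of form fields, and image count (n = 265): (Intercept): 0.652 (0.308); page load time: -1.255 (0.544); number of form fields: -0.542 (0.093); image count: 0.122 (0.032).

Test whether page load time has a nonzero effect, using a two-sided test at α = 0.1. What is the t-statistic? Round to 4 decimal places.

t = -2.3070

Read off: b = -1.255, SE = 0.544 for page load time.
H₀: β₁ = 0 vs H₁: β₁ ≠ 0.
t = -1.255 / 0.544 = -2.3070.
df = n − k − 1 = 265 − 3 − 1 = 261.
Two-sided p ≈ 0.0218, which is < 0.1, so reject H₀.
There is evidence that page load time is associated with website conversion rate, holding the other predictors fixed.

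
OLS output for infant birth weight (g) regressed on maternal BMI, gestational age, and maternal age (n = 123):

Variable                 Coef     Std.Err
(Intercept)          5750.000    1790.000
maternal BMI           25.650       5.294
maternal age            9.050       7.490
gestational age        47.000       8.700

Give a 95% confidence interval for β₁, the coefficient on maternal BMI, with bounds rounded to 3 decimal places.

(15.167, 36.133)

Read off: b = 25.650, SE = 5.294 for maternal BMI.
df = n − k − 1 = 123 − 3 − 1 = 119.
t* = t_{0.025, 119} = 1.9801.
Margin = t* × SE = 1.9801 × 5.294 = 10.48265.
CI: 25.650 ± 10.48265 → (15.167, 36.133).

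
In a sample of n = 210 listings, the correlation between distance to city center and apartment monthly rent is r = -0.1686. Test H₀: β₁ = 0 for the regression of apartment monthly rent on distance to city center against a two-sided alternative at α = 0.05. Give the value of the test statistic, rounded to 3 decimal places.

t = -2.467

t = r·√(n − 2)/√(1 − r²) = -0.1686·√208/√0.971574 = -2.467.
df = n − 2 = 208.
Two-sided p ≈ 0.0144, which is < 0.05, so reject H₀.
There is evidence of a linear association between distance to city center and apartment monthly rent.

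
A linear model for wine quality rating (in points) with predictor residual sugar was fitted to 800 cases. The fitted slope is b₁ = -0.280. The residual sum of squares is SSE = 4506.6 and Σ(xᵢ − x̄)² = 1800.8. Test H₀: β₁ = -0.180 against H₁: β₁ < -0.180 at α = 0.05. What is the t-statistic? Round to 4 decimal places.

MSE = SSE/(n − 2) = 4506.6/798 = 5.64737.
SE(b₁) = √(MSE/Sₓₓ) = √(5.64737/1800.8) = 0.0560003.
t = (-0.280 − (-0.180)) / 0.0560003 = -1.7857.
df = n − 2 = 798.
One-sided p ≈ 0.0373, which is < 0.05, so reject H₀.
There is evidence that the true slope on residual sugar is below -0.180 points per unit.

t = -1.7857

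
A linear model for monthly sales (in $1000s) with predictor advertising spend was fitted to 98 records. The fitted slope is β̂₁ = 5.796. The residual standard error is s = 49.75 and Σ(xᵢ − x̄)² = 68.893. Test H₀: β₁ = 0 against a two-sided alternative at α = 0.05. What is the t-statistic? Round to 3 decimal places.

SE(β̂₁) = s/√Sₓₓ = 49.75/√68.893 = 5.99385.
t = 5.796 / 5.99385 = 0.967.
df = n − 2 = 96.
Two-sided p ≈ 0.3360, which is ≥ 0.05, so fail to reject H₀.
The data do not give significant evidence of an association between advertising spend and monthly sales.

t = 0.967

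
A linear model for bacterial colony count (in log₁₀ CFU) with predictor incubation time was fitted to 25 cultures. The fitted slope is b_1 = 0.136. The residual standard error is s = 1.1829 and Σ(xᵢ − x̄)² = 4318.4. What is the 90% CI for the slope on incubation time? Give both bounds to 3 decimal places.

(0.105, 0.167)

SE(b_1) = s/√Sₓₓ = 1.1829/√4318.4 = 0.0180006.
df = n − 2 = 23.
t* = t_{0.05, 23} = 1.713872.
Margin = t* × SE = 1.713872 × 0.0180006 = 0.03085.
CI: 0.136 ± 0.03085 → (0.105, 0.167).
With 90% confidence, each one-unit increase in incubation time is associated with a change of between 0.105 and 0.167 log₁₀ CFU in bacterial colony count.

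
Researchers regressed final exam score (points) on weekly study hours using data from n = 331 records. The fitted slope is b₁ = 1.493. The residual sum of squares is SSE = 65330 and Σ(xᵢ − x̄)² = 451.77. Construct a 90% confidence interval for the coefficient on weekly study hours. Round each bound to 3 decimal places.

MSE = SSE/(n − 2) = 65330/329 = 198.571.
SE(b₁) = √(MSE/Sₓₓ) = √(198.571/451.77) = 0.662979.
df = n − 2 = 329.
t* = t_{0.05, 329} = 1.649498.
Margin = t* × SE = 1.649498 × 0.662979 = 1.09358.
CI: 1.493 ± 1.09358 → (0.399, 2.587).
With 90% confidence, each one-unit increase in weekly study hours is associated with a change of between 0.399 and 2.587 points in final exam score.

(0.399, 2.587)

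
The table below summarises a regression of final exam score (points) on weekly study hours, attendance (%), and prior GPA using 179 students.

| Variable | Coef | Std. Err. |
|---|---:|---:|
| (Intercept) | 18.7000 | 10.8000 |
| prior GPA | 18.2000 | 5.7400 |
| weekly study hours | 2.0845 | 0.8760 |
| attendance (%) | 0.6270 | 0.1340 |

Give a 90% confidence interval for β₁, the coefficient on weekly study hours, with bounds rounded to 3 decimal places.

(0.636, 3.533)

Read off: b = 2.0845, SE = 0.8760 for weekly study hours.
df = n − k − 1 = 179 − 3 − 1 = 175.
t* = t_{0.05, 175} = 1.653607.
Margin = t* × SE = 1.653607 × 0.8760 = 1.44856.
CI: 2.0845 ± 1.44856 → (0.636, 3.533).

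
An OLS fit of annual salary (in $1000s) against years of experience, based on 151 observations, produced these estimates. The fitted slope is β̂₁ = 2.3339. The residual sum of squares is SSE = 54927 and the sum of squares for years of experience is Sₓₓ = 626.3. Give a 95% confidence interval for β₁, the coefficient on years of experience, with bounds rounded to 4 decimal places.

(0.8179, 3.8499)

MSE = SSE/(n − 2) = 54927/149 = 368.638.
SE(β̂₁) = √(MSE/Sₓₓ) = √(368.638/626.3) = 0.7672.
df = n − 2 = 149.
t* = t_{0.025, 149} = 1.976013.
Margin = t* × SE = 1.976013 × 0.7672 = 1.515997.
CI: 2.3339 ± 1.515997 → (0.8179, 3.8499).
With 95% confidence, each one-unit increase in years of experience is associated with a change of between 0.8179 and 3.8499 $1000s in annual salary.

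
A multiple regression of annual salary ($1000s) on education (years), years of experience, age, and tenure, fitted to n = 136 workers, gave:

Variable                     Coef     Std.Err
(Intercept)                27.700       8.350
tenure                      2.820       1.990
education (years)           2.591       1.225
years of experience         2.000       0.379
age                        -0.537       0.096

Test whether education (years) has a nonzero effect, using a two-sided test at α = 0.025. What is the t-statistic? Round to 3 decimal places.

t = 2.115

Read off: b = 2.591, SE = 1.225 for education (years).
H₀: β₁ = 0 vs H₁: β₁ ≠ 0.
t = 2.591 / 1.225 = 2.115.
df = n − k − 1 = 136 − 4 − 1 = 131.
Two-sided p ≈ 0.0363, which is ≥ 0.025, so fail to reject H₀.
The data do not give significant evidence of an association between education (years) and annual salary, after adjusting for the other predictors.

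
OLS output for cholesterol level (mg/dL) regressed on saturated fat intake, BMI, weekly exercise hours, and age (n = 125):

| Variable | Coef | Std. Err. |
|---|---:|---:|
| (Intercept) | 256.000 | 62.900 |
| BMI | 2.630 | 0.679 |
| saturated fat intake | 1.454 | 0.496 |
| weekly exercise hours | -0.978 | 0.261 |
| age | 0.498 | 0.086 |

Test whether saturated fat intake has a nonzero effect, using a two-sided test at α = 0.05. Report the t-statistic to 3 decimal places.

Read off: b = 1.454, SE = 0.496 for saturated fat intake.
H₀: β₁ = 0 vs H₁: β₁ ≠ 0.
t = 1.454 / 0.496 = 2.931.
df = n − k − 1 = 125 − 4 − 1 = 120.
Two-sided p ≈ 0.0040, which is < 0.05, so reject H₀.
There is evidence that saturated fat intake is associated with cholesterol level, holding the other predictors fixed.

t = 2.931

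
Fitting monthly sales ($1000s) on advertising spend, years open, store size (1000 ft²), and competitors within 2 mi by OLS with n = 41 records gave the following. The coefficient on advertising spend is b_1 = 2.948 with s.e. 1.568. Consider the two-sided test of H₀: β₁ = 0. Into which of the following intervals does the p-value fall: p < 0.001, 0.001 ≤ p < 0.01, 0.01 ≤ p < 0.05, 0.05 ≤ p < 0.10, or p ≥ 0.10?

t = 2.948 / 1.568 = 1.880.
df = n − k − 1 = 41 − 4 − 1 = 36.
Two-sided p = 2·P(T_{36} > |t|) ≈ 0.0682.
So 0.05 ≤ p < 0.10.

0.05 ≤ p < 0.10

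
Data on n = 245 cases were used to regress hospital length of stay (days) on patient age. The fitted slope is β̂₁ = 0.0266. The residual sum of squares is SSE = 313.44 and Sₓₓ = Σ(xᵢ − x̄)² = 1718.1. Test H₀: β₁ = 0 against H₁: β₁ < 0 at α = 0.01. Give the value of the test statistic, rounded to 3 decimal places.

MSE = SSE/(n − 2) = 313.44/243 = 1.28988.
SE(β̂₁) = √(MSE/Sₓₓ) = √(1.28988/1718.1) = 0.0274.
t = 0.0266 / 0.0274 = 0.971.
df = n − 2 = 243.
One-sided p ≈ 0.8337, which is ≥ 0.01, so fail to reject H₀.
The data do not give significant evidence that the true slope on patient age is negative.

t = 0.971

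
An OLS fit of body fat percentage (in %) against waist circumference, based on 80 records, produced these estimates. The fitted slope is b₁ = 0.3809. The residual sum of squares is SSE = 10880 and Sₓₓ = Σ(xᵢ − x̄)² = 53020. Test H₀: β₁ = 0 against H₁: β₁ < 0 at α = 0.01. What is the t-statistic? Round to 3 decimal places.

t = 7.426

MSE = SSE/(n − 2) = 10880/78 = 139.487.
SE(b₁) = √(MSE/Sₓₓ) = √(139.487/53020) = 0.0512917.
t = 0.3809 / 0.0512917 = 7.426.
df = n − 2 = 78.
One-sided p ≈ 1.0000, which is ≥ 0.01, so fail to reject H₀.
The data do not give significant evidence that the true slope on waist circumference is negative.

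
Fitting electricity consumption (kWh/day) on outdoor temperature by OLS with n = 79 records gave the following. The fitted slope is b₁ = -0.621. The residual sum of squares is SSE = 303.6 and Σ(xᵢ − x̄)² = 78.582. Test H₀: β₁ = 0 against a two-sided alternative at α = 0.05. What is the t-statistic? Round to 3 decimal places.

t = -2.772

MSE = SSE/(n − 2) = 303.6/77 = 3.94286.
SE(b₁) = √(MSE/Sₓₓ) = √(3.94286/78.582) = 0.223998.
t = -0.621 / 0.223998 = -2.772.
df = n − 2 = 77.
Two-sided p ≈ 0.0070, which is < 0.05, so reject H₀.
There is evidence that outdoor temperature is associated with electricity consumption.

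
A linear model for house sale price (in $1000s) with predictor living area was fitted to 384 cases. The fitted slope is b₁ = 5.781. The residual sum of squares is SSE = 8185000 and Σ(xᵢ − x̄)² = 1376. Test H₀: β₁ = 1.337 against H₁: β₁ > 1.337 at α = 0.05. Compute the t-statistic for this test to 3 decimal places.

MSE = SSE/(n − 2) = 8185000/382 = 21426.7.
SE(b₁) = √(MSE/Sₓₓ) = √(21426.7/1376) = 3.9461.
t = (5.781 − 1.337) / 3.9461 = 1.126.
df = n − 2 = 382.
One-sided p ≈ 0.1304, which is ≥ 0.05, so fail to reject H₀.
The data do not give significant evidence that the true slope on living area exceeds 1.337 $1000s per unit.

t = 1.126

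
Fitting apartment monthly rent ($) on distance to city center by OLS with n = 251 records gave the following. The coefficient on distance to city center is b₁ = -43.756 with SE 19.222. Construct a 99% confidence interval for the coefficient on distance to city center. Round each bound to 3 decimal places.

(-93.651, 6.139)

df = n − 2 = 251 − 2 = 249.
t* = t_{0.005, 249} = 2.595718.
Margin = t* × SE = 2.595718 × 19.222 = 49.89489.
CI: -43.756 ± 49.89489 → (-93.651, 6.139).
With 99% confidence, each one-unit increase in distance to city center is associated with a change of between -93.651 and 6.139 $ in apartment monthly rent.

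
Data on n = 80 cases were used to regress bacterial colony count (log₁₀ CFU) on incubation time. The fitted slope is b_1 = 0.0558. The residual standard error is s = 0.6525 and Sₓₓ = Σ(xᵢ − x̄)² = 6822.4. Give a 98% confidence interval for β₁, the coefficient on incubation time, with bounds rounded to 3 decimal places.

SE(b_1) = s/√Sₓₓ = 0.6525/√6822.4 = 0.00789972.
df = n − 2 = 78.
t* = t_{0.01, 78} = 2.375111.
Margin = t* × SE = 2.375111 × 0.00789972 = 0.01876.
CI: 0.0558 ± 0.01876 → (0.037, 0.075).
With 98% confidence, each one-unit increase in incubation time is associated with a change of between 0.037 and 0.075 log₁₀ CFU in bacterial colony count.

(0.037, 0.075)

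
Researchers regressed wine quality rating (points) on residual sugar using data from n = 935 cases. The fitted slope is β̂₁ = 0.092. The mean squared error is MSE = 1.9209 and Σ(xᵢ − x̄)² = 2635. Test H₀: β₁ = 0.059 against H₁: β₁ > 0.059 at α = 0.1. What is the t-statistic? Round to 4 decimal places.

SE(β̂₁) = √(MSE/Sₓₓ) = √(1.9209/2635) = 0.0269999.
t = (0.092 − 0.059) / 0.0269999 = 1.2222.
df = n − 2 = 933.
One-sided p ≈ 0.1110, which is ≥ 0.1, so fail to reject H₀.
The data do not give significant evidence that the true slope on residual sugar exceeds 0.059 points per unit.

t = 1.2222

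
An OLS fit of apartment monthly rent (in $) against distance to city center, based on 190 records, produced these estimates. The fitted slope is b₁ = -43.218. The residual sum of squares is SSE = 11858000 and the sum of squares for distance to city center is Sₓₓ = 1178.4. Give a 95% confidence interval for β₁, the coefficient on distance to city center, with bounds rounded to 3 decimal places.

MSE = SSE/(n − 2) = 11858000/188 = 63074.5.
SE(b₁) = √(MSE/Sₓₓ) = √(63074.5/1178.4) = 7.31611.
df = n − 2 = 188.
t* = t_{0.025, 188} = 1.972663.
Margin = t* × SE = 1.972663 × 7.31611 = 14.43222.
CI: -43.218 ± 14.43222 → (-57.650, -28.786).
With 95% confidence, each one-unit increase in distance to city center is associated with a change of between -57.650 and -28.786 $ in apartment monthly rent.

(-57.650, -28.786)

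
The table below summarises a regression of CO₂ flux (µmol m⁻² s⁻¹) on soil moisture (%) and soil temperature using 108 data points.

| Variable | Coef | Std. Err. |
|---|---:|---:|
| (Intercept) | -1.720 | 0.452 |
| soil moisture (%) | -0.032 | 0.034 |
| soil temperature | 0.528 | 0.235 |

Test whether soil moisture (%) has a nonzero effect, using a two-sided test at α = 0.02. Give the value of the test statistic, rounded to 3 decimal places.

t = -0.941

Read off: b = -0.032, SE = 0.034 for soil moisture (%).
H₀: β₁ = 0 vs H₁: β₁ ≠ 0.
t = -0.032 / 0.034 = -0.941.
df = n − k − 1 = 108 − 2 − 1 = 105.
Two-sided p ≈ 0.3488, which is ≥ 0.02, so fail to reject H₀.
The data do not give significant evidence of an association between soil moisture (%) and CO₂ flux, after adjusting for the other predictors.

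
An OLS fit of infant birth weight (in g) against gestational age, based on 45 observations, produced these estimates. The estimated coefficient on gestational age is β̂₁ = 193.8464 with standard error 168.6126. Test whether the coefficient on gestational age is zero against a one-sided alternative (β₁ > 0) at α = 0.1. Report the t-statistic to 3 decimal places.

H₀: β₁ = 0 vs H₁: β₁ > 0.
t = (β̂₁ − β₁⁰)/SE = 193.8464 / 168.6126 = 1.150.
df = n − 2 = 45 − 2 = 43.
One-sided p ≈ 0.1283, which is ≥ 0.1, so fail to reject H₀.
The data do not give significant evidence that the true slope on gestational age is positive.

t = 1.150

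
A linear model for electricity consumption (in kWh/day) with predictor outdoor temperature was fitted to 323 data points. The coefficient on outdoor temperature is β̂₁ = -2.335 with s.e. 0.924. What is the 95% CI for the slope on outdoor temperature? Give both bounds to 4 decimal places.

df = n − 2 = 323 − 2 = 321.
t* = t_{0.025, 321} = 1.967382.
Margin = t* × SE = 1.967382 × 0.924 = 1.817861.
CI: -2.335 ± 1.817861 → (-4.1529, -0.5171).
With 95% confidence, each one-unit increase in outdoor temperature is associated with a change of between -4.1529 and -0.5171 kWh/day in electricity consumption.

(-4.1529, -0.5171)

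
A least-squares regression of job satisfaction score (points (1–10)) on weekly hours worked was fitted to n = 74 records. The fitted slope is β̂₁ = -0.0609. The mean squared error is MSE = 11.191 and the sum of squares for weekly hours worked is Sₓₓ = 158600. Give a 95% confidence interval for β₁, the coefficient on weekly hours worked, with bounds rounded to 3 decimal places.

(-0.078, -0.044)

SE(β̂₁) = √(MSE/Sₓₓ) = √(11.191/158600) = 0.00840007.
df = n − 2 = 72.
t* = t_{0.025, 72} = 1.993464.
Margin = t* × SE = 1.993464 × 0.00840007 = 0.01675.
CI: -0.0609 ± 0.01675 → (-0.078, -0.044).
With 95% confidence, each one-unit increase in weekly hours worked is associated with a change of between -0.078 and -0.044 points (1–10) in job satisfaction score.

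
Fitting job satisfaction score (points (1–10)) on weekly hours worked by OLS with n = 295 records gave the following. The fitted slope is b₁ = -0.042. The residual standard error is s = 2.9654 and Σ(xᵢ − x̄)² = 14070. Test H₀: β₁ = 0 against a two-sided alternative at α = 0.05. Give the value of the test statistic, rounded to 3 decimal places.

t = -1.680

SE(b₁) = s/√Sₓₓ = 2.9654/√14070 = 0.0249998.
t = -0.042 / 0.0249998 = -1.680.
df = n − 2 = 293.
Two-sided p ≈ 0.0940, which is ≥ 0.05, so fail to reject H₀.
The data do not give significant evidence of an association between weekly hours worked and job satisfaction score.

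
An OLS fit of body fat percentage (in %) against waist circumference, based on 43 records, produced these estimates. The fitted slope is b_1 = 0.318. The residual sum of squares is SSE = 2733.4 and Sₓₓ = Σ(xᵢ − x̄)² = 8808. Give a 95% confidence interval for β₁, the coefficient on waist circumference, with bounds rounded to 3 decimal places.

MSE = SSE/(n − 2) = 2733.4/41 = 66.6683.
SE(b_1) = √(MSE/Sₓₓ) = √(66.6683/8808) = 0.0870004.
df = n − 2 = 41.
t* = t_{0.025, 41} = 2.019541.
Margin = t* × SE = 2.019541 × 0.0870004 = 0.17570.
CI: 0.318 ± 0.17570 → (0.142, 0.494).
With 95% confidence, each one-unit increase in waist circumference is associated with a change of between 0.142 and 0.494 % in body fat percentage.

(0.142, 0.494)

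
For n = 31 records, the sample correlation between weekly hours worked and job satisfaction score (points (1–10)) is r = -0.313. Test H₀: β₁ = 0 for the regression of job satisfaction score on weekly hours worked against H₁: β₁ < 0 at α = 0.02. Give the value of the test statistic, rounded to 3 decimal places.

t = -1.775

t = r·√(n − 2)/√(1 − r²) = -0.313·√29/√0.902031 = -1.775.
df = n − 2 = 29.
One-sided p ≈ 0.0432, which is ≥ 0.02, so fail to reject H₀.
The data do not give significant evidence of a linear association between weekly hours worked and job satisfaction score.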